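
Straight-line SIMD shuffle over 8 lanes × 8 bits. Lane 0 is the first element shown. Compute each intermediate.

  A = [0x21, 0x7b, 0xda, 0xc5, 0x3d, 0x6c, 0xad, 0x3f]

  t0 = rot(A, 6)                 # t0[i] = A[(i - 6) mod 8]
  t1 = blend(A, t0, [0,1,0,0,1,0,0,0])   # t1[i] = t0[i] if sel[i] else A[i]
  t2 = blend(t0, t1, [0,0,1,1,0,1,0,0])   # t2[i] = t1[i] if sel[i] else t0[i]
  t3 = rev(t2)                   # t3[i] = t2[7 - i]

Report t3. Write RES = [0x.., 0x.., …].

t0 = [0xda, 0xc5, 0x3d, 0x6c, 0xad, 0x3f, 0x21, 0x7b]
t1 = [0x21, 0xc5, 0xda, 0xc5, 0xad, 0x6c, 0xad, 0x3f]
t2 = [0xda, 0xc5, 0xda, 0xc5, 0xad, 0x6c, 0x21, 0x7b]
t3 = [0x7b, 0x21, 0x6c, 0xad, 0xc5, 0xda, 0xc5, 0xda]

RES = [ 0x7b  0x21  0x6c  0xad  0xc5  0xda  0xc5  0xda ]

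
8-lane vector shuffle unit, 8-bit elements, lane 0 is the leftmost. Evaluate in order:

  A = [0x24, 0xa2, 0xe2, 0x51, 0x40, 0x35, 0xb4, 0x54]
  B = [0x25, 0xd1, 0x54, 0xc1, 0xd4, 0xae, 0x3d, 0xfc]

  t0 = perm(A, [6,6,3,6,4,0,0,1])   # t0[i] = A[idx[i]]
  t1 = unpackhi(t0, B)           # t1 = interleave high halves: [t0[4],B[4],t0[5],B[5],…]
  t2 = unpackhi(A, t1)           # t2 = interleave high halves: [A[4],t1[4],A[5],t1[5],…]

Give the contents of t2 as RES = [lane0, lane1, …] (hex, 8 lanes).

RES = [ 0x40  0x24  0x35  0x3d  0xb4  0xa2  0x54  0xfc ]

  t0: b4 b4 51 b4 40 24 24 a2
  t1: 40 d4 24 ae 24 3d a2 fc
  t2: 40 24 35 3d b4 a2 54 fc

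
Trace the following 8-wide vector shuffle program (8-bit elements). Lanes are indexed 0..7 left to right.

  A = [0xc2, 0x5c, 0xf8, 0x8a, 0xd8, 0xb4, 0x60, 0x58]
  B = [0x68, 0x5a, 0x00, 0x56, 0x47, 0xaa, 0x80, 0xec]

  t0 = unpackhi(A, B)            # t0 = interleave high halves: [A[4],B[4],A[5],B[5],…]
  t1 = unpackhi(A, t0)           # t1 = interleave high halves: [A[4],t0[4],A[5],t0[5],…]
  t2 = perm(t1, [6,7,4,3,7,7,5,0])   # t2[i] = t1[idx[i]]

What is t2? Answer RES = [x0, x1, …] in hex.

RES = [ 0x58  0xec  0x60  0x80  0xec  0xec  0x58  0xd8 ]

→ t0 |d8|47|b4|aa|60|80|58|ec|
→ t1 |d8|60|b4|80|60|58|58|ec|
→ t2 |58|ec|60|80|ec|ec|58|d8|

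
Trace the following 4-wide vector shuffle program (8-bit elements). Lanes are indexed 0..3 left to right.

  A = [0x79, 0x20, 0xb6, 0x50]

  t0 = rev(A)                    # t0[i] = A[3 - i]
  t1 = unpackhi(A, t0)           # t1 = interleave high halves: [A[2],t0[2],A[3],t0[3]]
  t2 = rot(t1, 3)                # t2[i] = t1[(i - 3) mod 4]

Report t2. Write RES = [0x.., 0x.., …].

t0 = [0x50, 0xb6, 0x20, 0x79]
t1 = [0xb6, 0x20, 0x50, 0x79]
t2 = [0x20, 0x50, 0x79, 0xb6]

RES = [ 0x20  0x50  0x79  0xb6 ]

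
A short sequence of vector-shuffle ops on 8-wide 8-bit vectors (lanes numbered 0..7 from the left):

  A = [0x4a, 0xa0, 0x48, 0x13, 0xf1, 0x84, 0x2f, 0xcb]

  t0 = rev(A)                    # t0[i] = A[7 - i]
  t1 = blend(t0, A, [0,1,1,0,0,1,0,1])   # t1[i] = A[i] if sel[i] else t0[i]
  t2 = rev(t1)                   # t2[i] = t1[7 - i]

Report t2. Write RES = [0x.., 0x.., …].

t0 = [0xcb, 0x2f, 0x84, 0xf1, 0x13, 0x48, 0xa0, 0x4a]
t1 = [0xcb, 0xa0, 0x48, 0xf1, 0x13, 0x84, 0xa0, 0xcb]
t2 = [0xcb, 0xa0, 0x84, 0x13, 0xf1, 0x48, 0xa0, 0xcb]

RES = [ 0xcb  0xa0  0x84  0x13  0xf1  0x48  0xa0  0xcb ]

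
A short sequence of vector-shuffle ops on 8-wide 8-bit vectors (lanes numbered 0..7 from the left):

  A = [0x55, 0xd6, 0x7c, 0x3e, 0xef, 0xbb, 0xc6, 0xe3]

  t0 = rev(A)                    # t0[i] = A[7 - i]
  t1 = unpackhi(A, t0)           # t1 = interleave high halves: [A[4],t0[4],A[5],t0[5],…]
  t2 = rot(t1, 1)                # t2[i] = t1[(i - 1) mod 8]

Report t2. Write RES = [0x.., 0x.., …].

t0 = [0xe3, 0xc6, 0xbb, 0xef, 0x3e, 0x7c, 0xd6, 0x55]
t1 = [0xef, 0x3e, 0xbb, 0x7c, 0xc6, 0xd6, 0xe3, 0x55]
t2 = [0x55, 0xef, 0x3e, 0xbb, 0x7c, 0xc6, 0xd6, 0xe3]

RES = [0x55, 0xef, 0x3e, 0xbb, 0x7c, 0xc6, 0xd6, 0xe3]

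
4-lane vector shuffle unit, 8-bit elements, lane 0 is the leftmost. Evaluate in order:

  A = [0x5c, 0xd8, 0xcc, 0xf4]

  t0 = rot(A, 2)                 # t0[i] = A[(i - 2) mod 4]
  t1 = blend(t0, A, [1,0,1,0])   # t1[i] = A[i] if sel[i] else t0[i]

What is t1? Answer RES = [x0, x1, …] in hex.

RES = [0x5c, 0xf4, 0xcc, 0xd8]

t0 = [0xcc, 0xf4, 0x5c, 0xd8]
t1 = [0x5c, 0xf4, 0xcc, 0xd8]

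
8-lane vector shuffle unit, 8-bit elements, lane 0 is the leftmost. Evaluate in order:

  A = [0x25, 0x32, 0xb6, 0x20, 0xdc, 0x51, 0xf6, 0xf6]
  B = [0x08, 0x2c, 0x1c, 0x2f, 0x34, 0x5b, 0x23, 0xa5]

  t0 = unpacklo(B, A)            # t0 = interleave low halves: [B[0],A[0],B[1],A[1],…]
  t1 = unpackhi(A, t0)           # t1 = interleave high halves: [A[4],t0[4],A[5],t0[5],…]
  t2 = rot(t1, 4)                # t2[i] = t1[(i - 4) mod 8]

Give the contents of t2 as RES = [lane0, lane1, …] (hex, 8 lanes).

  t0: 08 25 2c 32 1c b6 2f 20
  t1: dc 1c 51 b6 f6 2f f6 20
  t2: f6 2f f6 20 dc 1c 51 b6

RES = [0xf6, 0x2f, 0xf6, 0x20, 0xdc, 0x1c, 0x51, 0xb6]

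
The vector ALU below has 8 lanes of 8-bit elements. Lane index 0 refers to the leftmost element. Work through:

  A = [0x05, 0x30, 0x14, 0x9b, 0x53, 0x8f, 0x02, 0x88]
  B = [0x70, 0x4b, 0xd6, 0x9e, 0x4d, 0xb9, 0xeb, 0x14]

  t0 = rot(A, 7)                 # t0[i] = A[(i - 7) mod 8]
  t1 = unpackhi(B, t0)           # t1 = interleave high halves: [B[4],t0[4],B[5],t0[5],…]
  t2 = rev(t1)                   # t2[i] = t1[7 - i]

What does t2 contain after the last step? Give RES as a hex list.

RES = [ 0x05  0x14  0x88  0xeb  0x02  0xb9  0x8f  0x4d ]

  t0: 30 14 9b 53 8f 02 88 05
  t1: 4d 8f b9 02 eb 88 14 05
  t2: 05 14 88 eb 02 b9 8f 4d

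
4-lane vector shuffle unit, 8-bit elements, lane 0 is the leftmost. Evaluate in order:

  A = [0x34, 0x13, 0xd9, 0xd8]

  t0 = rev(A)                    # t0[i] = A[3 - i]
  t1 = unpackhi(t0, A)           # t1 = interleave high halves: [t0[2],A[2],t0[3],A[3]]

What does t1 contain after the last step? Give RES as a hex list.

  t0: d8 d9 13 34
  t1: 13 d9 34 d8

RES = [ 0x13  0xd9  0x34  0xd8 ]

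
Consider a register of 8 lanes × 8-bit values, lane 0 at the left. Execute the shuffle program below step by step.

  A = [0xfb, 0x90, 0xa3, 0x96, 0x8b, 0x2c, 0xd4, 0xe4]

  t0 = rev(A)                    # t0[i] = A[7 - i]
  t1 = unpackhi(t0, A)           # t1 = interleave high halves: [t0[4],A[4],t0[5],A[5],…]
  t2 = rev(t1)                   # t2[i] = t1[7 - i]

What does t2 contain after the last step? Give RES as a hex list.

RES = [0xe4, 0xfb, 0xd4, 0x90, 0x2c, 0xa3, 0x8b, 0x96]

t0 = [0xe4, 0xd4, 0x2c, 0x8b, 0x96, 0xa3, 0x90, 0xfb]
t1 = [0x96, 0x8b, 0xa3, 0x2c, 0x90, 0xd4, 0xfb, 0xe4]
t2 = [0xe4, 0xfb, 0xd4, 0x90, 0x2c, 0xa3, 0x8b, 0x96]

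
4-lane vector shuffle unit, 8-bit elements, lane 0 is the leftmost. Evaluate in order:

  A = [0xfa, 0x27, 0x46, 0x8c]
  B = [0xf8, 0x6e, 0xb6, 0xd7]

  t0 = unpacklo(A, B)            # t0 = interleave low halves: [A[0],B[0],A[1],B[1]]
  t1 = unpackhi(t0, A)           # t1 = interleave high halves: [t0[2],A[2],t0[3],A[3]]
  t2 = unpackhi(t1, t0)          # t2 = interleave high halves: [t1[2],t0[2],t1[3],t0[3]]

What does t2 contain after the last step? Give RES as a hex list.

RES = [ 0x6e  0x27  0x8c  0x6e ]

  t0: fa f8 27 6e
  t1: 27 46 6e 8c
  t2: 6e 27 8c 6e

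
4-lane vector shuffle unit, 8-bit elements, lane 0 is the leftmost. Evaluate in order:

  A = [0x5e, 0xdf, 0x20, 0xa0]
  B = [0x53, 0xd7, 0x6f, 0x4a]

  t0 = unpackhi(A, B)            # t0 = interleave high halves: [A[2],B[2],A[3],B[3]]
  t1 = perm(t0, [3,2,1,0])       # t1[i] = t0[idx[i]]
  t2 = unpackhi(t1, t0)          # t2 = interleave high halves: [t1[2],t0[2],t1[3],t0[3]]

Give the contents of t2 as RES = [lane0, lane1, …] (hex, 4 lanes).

RES = [ 0x6f  0xa0  0x20  0x4a ]

→ t0 |20|6f|a0|4a|
→ t1 |4a|a0|6f|20|
→ t2 |6f|a0|20|4a|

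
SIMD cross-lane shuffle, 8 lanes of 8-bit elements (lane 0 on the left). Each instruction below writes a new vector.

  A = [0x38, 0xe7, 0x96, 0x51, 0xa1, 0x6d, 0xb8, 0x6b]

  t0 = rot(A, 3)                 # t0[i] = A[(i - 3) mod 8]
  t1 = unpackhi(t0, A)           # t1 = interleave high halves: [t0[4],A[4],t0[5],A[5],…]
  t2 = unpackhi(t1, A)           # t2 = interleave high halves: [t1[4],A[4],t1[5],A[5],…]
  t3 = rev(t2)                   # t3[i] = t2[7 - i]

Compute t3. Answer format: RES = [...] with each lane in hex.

→ t0 |6d|b8|6b|38|e7|96|51|a1|
→ t1 |e7|a1|96|6d|51|b8|a1|6b|
→ t2 |51|a1|b8|6d|a1|b8|6b|6b|
→ t3 |6b|6b|b8|a1|6d|b8|a1|51|

RES = [0x6b, 0x6b, 0xb8, 0xa1, 0x6d, 0xb8, 0xa1, 0x51]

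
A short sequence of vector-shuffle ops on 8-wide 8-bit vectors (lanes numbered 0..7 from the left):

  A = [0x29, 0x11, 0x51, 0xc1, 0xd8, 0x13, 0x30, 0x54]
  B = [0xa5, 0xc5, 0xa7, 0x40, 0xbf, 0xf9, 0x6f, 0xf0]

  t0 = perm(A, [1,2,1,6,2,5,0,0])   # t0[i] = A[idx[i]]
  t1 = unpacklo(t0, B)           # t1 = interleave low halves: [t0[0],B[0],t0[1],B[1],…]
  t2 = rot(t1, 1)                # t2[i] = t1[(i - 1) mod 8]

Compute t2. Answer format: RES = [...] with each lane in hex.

→ t0 |11|51|11|30|51|13|29|29|
→ t1 |11|a5|51|c5|11|a7|30|40|
→ t2 |40|11|a5|51|c5|11|a7|30|

RES = [ 0x40  0x11  0xa5  0x51  0xc5  0x11  0xa7  0x30 ]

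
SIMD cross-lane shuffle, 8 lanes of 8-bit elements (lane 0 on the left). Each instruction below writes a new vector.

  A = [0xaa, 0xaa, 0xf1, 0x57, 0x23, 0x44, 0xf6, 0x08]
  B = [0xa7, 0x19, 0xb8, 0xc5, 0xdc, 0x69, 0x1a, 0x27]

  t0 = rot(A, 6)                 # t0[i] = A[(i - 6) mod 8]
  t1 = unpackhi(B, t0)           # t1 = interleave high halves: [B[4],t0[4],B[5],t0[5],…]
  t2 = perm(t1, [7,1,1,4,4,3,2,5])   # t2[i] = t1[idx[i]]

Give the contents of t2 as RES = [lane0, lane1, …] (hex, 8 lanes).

  t0: f1 57 23 44 f6 08 aa aa
  t1: dc f6 69 08 1a aa 27 aa
  t2: aa f6 f6 1a 1a 08 69 aa

RES = [ 0xaa  0xf6  0xf6  0x1a  0x1a  0x08  0x69  0xaa ]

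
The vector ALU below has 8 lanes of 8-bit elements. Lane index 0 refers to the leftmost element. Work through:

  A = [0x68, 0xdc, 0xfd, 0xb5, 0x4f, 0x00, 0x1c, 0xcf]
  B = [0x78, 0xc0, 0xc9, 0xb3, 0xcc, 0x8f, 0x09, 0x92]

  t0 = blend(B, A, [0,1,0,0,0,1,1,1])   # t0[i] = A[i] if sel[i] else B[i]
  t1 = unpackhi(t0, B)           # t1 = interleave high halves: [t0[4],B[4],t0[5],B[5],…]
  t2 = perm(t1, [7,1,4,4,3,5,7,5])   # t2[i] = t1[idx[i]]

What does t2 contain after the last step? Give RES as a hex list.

RES = [ 0x92  0xcc  0x1c  0x1c  0x8f  0x09  0x92  0x09 ]

  t0: 78 dc c9 b3 cc 00 1c cf
  t1: cc cc 00 8f 1c 09 cf 92
  t2: 92 cc 1c 1c 8f 09 92 09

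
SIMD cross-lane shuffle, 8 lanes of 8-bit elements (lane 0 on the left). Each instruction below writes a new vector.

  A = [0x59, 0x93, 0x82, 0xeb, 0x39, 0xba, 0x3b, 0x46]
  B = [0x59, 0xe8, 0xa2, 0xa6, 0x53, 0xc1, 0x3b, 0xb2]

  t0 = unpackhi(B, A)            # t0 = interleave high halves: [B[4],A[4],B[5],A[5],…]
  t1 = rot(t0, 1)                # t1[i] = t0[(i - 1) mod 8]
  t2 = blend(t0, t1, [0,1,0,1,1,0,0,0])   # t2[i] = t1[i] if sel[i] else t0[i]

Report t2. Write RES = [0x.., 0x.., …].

  t0: 53 39 c1 ba 3b 3b b2 46
  t1: 46 53 39 c1 ba 3b 3b b2
  t2: 53 53 c1 c1 ba 3b b2 46

RES = [0x53, 0x53, 0xc1, 0xc1, 0xba, 0x3b, 0xb2, 0x46]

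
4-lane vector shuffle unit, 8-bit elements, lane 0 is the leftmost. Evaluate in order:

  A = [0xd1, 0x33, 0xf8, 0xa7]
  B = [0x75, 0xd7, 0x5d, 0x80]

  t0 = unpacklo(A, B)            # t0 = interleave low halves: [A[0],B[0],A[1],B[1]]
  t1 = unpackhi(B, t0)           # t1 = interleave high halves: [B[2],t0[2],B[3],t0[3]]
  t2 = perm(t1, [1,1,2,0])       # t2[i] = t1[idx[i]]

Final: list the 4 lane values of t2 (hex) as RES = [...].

t0 = [0xd1, 0x75, 0x33, 0xd7]
t1 = [0x5d, 0x33, 0x80, 0xd7]
t2 = [0x33, 0x33, 0x80, 0x5d]

RES = [0x33, 0x33, 0x80, 0x5d]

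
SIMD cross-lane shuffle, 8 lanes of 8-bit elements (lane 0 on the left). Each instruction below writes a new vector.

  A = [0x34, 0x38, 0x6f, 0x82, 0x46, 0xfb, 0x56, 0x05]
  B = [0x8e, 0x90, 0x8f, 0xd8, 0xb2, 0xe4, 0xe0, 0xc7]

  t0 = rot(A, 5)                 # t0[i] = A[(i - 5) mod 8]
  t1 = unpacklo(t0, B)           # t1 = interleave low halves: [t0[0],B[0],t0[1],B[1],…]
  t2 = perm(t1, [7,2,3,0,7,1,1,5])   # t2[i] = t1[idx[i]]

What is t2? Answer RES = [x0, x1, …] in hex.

  t0: 82 46 fb 56 05 34 38 6f
  t1: 82 8e 46 90 fb 8f 56 d8
  t2: d8 46 90 82 d8 8e 8e 8f

RES = [0xd8, 0x46, 0x90, 0x82, 0xd8, 0x8e, 0x8e, 0x8f]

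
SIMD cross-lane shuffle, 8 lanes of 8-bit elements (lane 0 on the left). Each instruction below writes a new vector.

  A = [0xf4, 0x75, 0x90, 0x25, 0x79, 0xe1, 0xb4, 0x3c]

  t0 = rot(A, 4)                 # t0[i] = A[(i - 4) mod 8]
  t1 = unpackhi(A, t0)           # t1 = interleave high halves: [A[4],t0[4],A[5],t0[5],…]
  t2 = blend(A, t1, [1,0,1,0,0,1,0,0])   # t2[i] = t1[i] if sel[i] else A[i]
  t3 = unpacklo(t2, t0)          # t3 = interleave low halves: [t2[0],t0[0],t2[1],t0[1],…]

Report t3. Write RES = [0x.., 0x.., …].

RES = [ 0x79  0x79  0x75  0xe1  0xe1  0xb4  0x25  0x3c ]

  t0: 79 e1 b4 3c f4 75 90 25
  t1: 79 f4 e1 75 b4 90 3c 25
  t2: 79 75 e1 25 79 90 b4 3c
  t3: 79 79 75 e1 e1 b4 25 3c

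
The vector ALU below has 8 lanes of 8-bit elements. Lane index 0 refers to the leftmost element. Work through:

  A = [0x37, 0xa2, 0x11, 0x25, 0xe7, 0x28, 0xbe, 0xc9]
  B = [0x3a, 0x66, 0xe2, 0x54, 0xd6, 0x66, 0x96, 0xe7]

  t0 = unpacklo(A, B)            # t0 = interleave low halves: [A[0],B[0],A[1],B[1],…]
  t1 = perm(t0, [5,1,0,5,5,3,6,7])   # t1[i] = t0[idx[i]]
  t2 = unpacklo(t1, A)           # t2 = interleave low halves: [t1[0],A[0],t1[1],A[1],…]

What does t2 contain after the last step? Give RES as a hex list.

t0 = [0x37, 0x3a, 0xa2, 0x66, 0x11, 0xe2, 0x25, 0x54]
t1 = [0xe2, 0x3a, 0x37, 0xe2, 0xe2, 0x66, 0x25, 0x54]
t2 = [0xe2, 0x37, 0x3a, 0xa2, 0x37, 0x11, 0xe2, 0x25]

RES = [0xe2, 0x37, 0x3a, 0xa2, 0x37, 0x11, 0xe2, 0x25]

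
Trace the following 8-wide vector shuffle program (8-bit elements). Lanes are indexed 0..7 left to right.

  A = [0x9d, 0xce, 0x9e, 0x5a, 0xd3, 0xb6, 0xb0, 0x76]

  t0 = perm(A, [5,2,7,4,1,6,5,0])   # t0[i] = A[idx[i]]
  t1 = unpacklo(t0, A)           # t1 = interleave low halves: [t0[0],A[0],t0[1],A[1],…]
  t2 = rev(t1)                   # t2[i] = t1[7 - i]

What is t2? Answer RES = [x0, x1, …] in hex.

  t0: b6 9e 76 d3 ce b0 b6 9d
  t1: b6 9d 9e ce 76 9e d3 5a
  t2: 5a d3 9e 76 ce 9e 9d b6

RES = [ 0x5a  0xd3  0x9e  0x76  0xce  0x9e  0x9d  0xb6 ]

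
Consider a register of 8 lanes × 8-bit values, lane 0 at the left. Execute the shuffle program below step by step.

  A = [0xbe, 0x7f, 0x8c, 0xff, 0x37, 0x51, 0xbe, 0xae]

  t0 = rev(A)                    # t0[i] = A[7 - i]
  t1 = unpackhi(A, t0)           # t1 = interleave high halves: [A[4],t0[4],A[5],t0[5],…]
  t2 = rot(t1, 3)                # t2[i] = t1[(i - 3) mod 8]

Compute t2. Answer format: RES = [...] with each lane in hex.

  t0: ae be 51 37 ff 8c 7f be
  t1: 37 ff 51 8c be 7f ae be
  t2: 7f ae be 37 ff 51 8c be

RES = [0x7f, 0xae, 0xbe, 0x37, 0xff, 0x51, 0x8c, 0xbe]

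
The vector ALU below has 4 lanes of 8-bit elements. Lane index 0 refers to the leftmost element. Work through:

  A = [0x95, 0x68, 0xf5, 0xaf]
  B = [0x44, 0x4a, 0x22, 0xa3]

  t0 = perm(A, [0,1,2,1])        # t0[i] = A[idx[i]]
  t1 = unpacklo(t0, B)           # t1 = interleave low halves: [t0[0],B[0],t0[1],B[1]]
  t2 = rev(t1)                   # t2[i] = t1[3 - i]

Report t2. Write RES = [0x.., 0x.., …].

RES = [0x4a, 0x68, 0x44, 0x95]

  t0: 95 68 f5 68
  t1: 95 44 68 4a
  t2: 4a 68 44 95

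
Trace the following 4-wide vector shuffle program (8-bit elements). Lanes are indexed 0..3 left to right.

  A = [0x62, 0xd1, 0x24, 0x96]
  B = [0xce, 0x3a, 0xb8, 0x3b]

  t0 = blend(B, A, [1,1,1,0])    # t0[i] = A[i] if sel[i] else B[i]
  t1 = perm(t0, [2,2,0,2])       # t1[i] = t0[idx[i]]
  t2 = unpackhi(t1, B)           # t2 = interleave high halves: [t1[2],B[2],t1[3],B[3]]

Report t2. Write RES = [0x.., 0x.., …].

  t0: 62 d1 24 3b
  t1: 24 24 62 24
  t2: 62 b8 24 3b

RES = [0x62, 0xb8, 0x24, 0x3b]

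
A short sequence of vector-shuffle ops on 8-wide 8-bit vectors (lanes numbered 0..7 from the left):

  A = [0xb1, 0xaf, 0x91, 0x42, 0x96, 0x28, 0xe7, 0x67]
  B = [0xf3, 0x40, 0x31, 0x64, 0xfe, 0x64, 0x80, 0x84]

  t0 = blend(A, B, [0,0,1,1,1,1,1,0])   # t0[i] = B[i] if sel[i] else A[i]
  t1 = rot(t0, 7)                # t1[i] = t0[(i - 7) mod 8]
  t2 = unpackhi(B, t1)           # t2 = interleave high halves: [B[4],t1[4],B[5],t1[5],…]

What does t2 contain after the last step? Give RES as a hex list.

RES = [0xfe, 0x64, 0x64, 0x80, 0x80, 0x67, 0x84, 0xb1]

  t0: b1 af 31 64 fe 64 80 67
  t1: af 31 64 fe 64 80 67 b1
  t2: fe 64 64 80 80 67 84 b1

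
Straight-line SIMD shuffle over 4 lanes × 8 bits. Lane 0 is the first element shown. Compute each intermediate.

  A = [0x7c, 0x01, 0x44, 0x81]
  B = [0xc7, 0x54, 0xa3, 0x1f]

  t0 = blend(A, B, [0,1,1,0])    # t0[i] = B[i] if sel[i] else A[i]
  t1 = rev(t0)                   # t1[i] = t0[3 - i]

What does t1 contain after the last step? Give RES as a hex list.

  t0: 7c 54 a3 81
  t1: 81 a3 54 7c

RES = [0x81, 0xa3, 0x54, 0x7c]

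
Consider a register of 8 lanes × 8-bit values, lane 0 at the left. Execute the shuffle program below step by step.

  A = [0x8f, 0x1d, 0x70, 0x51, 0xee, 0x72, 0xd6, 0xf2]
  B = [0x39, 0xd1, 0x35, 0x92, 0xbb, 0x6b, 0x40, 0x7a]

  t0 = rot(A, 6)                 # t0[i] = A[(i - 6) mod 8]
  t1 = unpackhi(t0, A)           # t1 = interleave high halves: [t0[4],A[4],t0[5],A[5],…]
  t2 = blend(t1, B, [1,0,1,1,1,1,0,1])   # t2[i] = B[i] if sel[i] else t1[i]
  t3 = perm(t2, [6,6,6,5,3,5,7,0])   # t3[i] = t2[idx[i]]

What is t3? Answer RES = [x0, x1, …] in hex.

→ t0 |70|51|ee|72|d6|f2|8f|1d|
→ t1 |d6|ee|f2|72|8f|d6|1d|f2|
→ t2 |39|ee|35|92|bb|6b|1d|7a|
→ t3 |1d|1d|1d|6b|92|6b|7a|39|

RES = [0x1d, 0x1d, 0x1d, 0x6b, 0x92, 0x6b, 0x7a, 0x39]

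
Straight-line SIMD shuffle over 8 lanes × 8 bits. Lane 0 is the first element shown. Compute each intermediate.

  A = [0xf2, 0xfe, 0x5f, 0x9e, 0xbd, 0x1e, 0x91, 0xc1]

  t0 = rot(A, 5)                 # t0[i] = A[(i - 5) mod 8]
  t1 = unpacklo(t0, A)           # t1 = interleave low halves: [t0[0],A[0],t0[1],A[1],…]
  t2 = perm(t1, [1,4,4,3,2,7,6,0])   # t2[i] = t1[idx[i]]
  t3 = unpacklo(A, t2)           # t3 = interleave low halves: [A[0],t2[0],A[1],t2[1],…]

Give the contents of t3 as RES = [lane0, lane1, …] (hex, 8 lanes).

→ t0 |9e|bd|1e|91|c1|f2|fe|5f|
→ t1 |9e|f2|bd|fe|1e|5f|91|9e|
→ t2 |f2|1e|1e|fe|bd|9e|91|9e|
→ t3 |f2|f2|fe|1e|5f|1e|9e|fe|

RES = [ 0xf2  0xf2  0xfe  0x1e  0x5f  0x1e  0x9e  0xfe ]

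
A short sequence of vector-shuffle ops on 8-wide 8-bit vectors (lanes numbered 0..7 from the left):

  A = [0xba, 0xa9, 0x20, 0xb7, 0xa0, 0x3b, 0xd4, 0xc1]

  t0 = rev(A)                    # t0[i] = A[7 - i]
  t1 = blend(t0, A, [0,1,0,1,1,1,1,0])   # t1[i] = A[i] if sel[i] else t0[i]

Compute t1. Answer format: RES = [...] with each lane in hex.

RES = [0xc1, 0xa9, 0x3b, 0xb7, 0xa0, 0x3b, 0xd4, 0xba]

→ t0 |c1|d4|3b|a0|b7|20|a9|ba|
→ t1 |c1|a9|3b|b7|a0|3b|d4|ba|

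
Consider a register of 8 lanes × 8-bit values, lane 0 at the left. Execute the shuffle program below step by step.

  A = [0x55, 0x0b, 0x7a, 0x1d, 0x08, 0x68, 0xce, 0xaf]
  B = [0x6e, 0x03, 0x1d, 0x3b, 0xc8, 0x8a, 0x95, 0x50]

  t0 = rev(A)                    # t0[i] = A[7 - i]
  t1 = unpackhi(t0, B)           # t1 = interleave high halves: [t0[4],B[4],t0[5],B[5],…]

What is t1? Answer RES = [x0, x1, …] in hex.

→ t0 |af|ce|68|08|1d|7a|0b|55|
→ t1 |1d|c8|7a|8a|0b|95|55|50|

RES = [ 0x1d  0xc8  0x7a  0x8a  0x0b  0x95  0x55  0x50 ]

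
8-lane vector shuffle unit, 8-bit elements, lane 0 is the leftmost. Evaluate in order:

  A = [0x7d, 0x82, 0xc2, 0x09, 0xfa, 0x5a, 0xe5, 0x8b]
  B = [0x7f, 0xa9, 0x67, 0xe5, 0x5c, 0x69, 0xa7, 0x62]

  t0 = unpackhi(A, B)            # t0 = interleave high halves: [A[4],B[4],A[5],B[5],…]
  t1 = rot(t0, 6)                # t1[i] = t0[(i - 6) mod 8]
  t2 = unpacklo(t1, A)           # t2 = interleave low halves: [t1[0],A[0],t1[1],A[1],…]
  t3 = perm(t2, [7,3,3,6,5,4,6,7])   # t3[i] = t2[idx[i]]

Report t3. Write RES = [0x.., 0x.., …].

RES = [0x09, 0x82, 0x82, 0xa7, 0xc2, 0xe5, 0xa7, 0x09]

t0 = [0xfa, 0x5c, 0x5a, 0x69, 0xe5, 0xa7, 0x8b, 0x62]
t1 = [0x5a, 0x69, 0xe5, 0xa7, 0x8b, 0x62, 0xfa, 0x5c]
t2 = [0x5a, 0x7d, 0x69, 0x82, 0xe5, 0xc2, 0xa7, 0x09]
t3 = [0x09, 0x82, 0x82, 0xa7, 0xc2, 0xe5, 0xa7, 0x09]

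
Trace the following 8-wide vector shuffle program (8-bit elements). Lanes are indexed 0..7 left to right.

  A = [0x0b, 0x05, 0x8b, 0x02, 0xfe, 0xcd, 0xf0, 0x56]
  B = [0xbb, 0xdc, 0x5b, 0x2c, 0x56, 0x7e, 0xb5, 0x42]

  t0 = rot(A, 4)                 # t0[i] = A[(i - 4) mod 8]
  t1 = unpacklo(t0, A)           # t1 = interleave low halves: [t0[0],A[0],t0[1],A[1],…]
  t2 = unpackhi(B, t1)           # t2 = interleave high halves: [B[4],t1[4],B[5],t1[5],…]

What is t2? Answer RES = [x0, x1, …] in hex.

t0 = [0xfe, 0xcd, 0xf0, 0x56, 0x0b, 0x05, 0x8b, 0x02]
t1 = [0xfe, 0x0b, 0xcd, 0x05, 0xf0, 0x8b, 0x56, 0x02]
t2 = [0x56, 0xf0, 0x7e, 0x8b, 0xb5, 0x56, 0x42, 0x02]

RES = [ 0x56  0xf0  0x7e  0x8b  0xb5  0x56  0x42  0x02 ]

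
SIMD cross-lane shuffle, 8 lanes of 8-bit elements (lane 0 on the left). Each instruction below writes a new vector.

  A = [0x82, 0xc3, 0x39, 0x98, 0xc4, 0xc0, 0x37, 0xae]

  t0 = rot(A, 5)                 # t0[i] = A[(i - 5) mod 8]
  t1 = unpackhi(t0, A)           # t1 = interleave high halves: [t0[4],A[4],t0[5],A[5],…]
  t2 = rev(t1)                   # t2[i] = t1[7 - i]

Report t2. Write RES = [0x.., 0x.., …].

  t0: 98 c4 c0 37 ae 82 c3 39
  t1: ae c4 82 c0 c3 37 39 ae
  t2: ae 39 37 c3 c0 82 c4 ae

RES = [0xae, 0x39, 0x37, 0xc3, 0xc0, 0x82, 0xc4, 0xae]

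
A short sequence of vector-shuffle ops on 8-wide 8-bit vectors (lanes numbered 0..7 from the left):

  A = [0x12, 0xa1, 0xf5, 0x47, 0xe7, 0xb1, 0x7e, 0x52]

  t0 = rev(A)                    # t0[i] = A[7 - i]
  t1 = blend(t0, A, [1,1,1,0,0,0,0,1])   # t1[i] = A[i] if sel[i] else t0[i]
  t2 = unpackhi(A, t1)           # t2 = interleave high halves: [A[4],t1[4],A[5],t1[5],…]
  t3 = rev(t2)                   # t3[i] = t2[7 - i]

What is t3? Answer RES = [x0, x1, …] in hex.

RES = [ 0x52  0x52  0xa1  0x7e  0xf5  0xb1  0x47  0xe7 ]

t0 = [0x52, 0x7e, 0xb1, 0xe7, 0x47, 0xf5, 0xa1, 0x12]
t1 = [0x12, 0xa1, 0xf5, 0xe7, 0x47, 0xf5, 0xa1, 0x52]
t2 = [0xe7, 0x47, 0xb1, 0xf5, 0x7e, 0xa1, 0x52, 0x52]
t3 = [0x52, 0x52, 0xa1, 0x7e, 0xf5, 0xb1, 0x47, 0xe7]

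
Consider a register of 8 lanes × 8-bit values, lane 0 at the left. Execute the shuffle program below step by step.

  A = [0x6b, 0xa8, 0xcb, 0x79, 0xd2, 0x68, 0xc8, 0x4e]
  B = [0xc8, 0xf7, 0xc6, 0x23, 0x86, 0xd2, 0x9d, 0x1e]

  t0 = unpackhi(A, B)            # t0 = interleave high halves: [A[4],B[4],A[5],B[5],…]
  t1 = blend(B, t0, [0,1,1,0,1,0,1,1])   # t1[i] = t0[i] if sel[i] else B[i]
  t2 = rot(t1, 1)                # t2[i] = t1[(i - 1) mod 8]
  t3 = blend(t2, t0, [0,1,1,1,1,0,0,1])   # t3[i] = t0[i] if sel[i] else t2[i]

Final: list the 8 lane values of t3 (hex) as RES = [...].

  t0: d2 86 68 d2 c8 9d 4e 1e
  t1: c8 86 68 23 c8 d2 4e 1e
  t2: 1e c8 86 68 23 c8 d2 4e
  t3: 1e 86 68 d2 c8 c8 d2 1e

RES = [0x1e, 0x86, 0x68, 0xd2, 0xc8, 0xc8, 0xd2, 0x1e]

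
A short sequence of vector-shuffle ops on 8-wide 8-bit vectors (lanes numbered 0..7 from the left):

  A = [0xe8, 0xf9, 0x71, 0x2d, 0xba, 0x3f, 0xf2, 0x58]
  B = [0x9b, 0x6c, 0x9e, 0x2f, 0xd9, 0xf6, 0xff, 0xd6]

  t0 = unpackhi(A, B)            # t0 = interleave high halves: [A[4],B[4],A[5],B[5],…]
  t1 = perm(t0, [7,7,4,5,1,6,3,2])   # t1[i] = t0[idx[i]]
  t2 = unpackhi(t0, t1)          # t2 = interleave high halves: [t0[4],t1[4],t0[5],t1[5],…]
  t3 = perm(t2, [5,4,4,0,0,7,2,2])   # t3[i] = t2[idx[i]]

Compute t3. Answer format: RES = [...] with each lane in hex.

RES = [ 0xf6  0x58  0x58  0xf2  0xf2  0x3f  0xff  0xff ]

→ t0 |ba|d9|3f|f6|f2|ff|58|d6|
→ t1 |d6|d6|f2|ff|d9|58|f6|3f|
→ t2 |f2|d9|ff|58|58|f6|d6|3f|
→ t3 |f6|58|58|f2|f2|3f|ff|ff|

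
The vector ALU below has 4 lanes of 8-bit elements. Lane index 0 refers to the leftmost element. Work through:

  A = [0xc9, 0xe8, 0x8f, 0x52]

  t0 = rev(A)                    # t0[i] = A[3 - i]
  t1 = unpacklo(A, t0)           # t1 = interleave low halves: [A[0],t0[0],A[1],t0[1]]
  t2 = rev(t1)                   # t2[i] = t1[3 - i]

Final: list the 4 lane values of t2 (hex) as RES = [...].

t0 = [0x52, 0x8f, 0xe8, 0xc9]
t1 = [0xc9, 0x52, 0xe8, 0x8f]
t2 = [0x8f, 0xe8, 0x52, 0xc9]

RES = [0x8f, 0xe8, 0x52, 0xc9]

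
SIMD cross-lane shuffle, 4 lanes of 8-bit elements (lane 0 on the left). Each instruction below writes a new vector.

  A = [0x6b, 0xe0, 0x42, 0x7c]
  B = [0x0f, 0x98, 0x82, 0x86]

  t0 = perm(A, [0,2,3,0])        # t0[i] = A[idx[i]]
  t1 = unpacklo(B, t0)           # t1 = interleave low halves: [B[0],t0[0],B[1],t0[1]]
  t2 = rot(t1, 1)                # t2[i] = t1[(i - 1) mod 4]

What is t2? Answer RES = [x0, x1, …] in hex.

RES = [0x42, 0x0f, 0x6b, 0x98]

  t0: 6b 42 7c 6b
  t1: 0f 6b 98 42
  t2: 42 0f 6b 98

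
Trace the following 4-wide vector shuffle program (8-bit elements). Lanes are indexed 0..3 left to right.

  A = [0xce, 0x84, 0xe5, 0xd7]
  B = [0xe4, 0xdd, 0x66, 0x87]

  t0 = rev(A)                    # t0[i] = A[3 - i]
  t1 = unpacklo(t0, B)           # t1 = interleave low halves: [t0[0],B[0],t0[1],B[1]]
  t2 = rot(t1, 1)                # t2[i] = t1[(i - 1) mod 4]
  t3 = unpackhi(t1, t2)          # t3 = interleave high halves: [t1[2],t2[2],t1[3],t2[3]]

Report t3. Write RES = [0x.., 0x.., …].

t0 = [0xd7, 0xe5, 0x84, 0xce]
t1 = [0xd7, 0xe4, 0xe5, 0xdd]
t2 = [0xdd, 0xd7, 0xe4, 0xe5]
t3 = [0xe5, 0xe4, 0xdd, 0xe5]

RES = [0xe5, 0xe4, 0xdd, 0xe5]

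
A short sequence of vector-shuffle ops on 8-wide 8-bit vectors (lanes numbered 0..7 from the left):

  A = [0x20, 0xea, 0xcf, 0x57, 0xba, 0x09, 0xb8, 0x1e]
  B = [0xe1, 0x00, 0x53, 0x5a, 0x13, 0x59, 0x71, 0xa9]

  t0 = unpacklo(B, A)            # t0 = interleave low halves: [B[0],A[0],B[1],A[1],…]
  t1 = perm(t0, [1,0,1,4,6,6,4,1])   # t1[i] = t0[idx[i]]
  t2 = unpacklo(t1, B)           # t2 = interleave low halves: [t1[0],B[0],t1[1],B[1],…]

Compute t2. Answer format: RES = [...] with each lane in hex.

RES = [ 0x20  0xe1  0xe1  0x00  0x20  0x53  0x53  0x5a ]

t0 = [0xe1, 0x20, 0x00, 0xea, 0x53, 0xcf, 0x5a, 0x57]
t1 = [0x20, 0xe1, 0x20, 0x53, 0x5a, 0x5a, 0x53, 0x20]
t2 = [0x20, 0xe1, 0xe1, 0x00, 0x20, 0x53, 0x53, 0x5a]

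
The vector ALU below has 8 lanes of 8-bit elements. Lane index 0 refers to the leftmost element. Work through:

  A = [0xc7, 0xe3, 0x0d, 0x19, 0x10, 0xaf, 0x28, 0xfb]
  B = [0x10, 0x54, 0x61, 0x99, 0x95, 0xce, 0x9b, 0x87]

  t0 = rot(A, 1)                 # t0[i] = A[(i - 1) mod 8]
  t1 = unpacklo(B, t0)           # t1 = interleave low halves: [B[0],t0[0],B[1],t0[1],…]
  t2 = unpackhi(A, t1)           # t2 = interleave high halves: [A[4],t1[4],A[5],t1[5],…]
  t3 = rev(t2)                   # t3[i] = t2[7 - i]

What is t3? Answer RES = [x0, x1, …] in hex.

RES = [0x0d, 0xfb, 0x99, 0x28, 0xe3, 0xaf, 0x61, 0x10]

→ t0 |fb|c7|e3|0d|19|10|af|28|
→ t1 |10|fb|54|c7|61|e3|99|0d|
→ t2 |10|61|af|e3|28|99|fb|0d|
→ t3 |0d|fb|99|28|e3|af|61|10|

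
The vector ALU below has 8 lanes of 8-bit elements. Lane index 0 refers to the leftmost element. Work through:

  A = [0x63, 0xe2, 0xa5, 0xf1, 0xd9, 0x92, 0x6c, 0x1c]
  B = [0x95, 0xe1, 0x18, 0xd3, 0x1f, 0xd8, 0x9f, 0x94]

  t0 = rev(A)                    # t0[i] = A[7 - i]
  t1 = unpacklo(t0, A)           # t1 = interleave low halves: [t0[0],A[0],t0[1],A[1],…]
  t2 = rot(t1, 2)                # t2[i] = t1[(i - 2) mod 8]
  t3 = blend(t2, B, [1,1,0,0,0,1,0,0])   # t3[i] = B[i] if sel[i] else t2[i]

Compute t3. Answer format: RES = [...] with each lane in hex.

RES = [ 0x95  0xe1  0x1c  0x63  0x6c  0xd8  0x92  0xa5 ]

t0 = [0x1c, 0x6c, 0x92, 0xd9, 0xf1, 0xa5, 0xe2, 0x63]
t1 = [0x1c, 0x63, 0x6c, 0xe2, 0x92, 0xa5, 0xd9, 0xf1]
t2 = [0xd9, 0xf1, 0x1c, 0x63, 0x6c, 0xe2, 0x92, 0xa5]
t3 = [0x95, 0xe1, 0x1c, 0x63, 0x6c, 0xd8, 0x92, 0xa5]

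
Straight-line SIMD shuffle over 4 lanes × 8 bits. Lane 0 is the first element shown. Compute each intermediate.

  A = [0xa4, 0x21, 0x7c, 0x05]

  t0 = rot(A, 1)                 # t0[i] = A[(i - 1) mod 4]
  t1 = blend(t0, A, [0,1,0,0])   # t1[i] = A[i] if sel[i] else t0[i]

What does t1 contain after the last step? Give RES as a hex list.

  t0: 05 a4 21 7c
  t1: 05 21 21 7c

RES = [ 0x05  0x21  0x21  0x7c ]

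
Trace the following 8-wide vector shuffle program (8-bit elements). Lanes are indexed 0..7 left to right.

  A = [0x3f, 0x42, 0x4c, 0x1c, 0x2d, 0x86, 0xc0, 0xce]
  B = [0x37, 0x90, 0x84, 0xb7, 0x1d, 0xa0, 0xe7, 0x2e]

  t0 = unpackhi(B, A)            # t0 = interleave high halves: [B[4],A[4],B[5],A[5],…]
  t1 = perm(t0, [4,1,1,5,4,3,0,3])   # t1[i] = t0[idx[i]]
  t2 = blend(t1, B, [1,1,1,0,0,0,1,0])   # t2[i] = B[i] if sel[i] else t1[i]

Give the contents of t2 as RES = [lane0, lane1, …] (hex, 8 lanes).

t0 = [0x1d, 0x2d, 0xa0, 0x86, 0xe7, 0xc0, 0x2e, 0xce]
t1 = [0xe7, 0x2d, 0x2d, 0xc0, 0xe7, 0x86, 0x1d, 0x86]
t2 = [0x37, 0x90, 0x84, 0xc0, 0xe7, 0x86, 0xe7, 0x86]

RES = [ 0x37  0x90  0x84  0xc0  0xe7  0x86  0xe7  0x86 ]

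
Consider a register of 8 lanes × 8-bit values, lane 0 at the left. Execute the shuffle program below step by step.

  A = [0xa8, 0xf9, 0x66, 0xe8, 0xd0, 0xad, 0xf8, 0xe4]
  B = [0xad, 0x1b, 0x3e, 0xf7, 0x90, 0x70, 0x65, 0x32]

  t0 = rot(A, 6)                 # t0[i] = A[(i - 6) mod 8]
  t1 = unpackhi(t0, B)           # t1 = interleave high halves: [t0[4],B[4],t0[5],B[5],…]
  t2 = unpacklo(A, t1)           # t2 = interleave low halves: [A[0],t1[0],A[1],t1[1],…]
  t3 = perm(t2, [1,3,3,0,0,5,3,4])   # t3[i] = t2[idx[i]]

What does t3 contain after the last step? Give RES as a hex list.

RES = [0xf8, 0x90, 0x90, 0xa8, 0xa8, 0xe4, 0x90, 0x66]

t0 = [0x66, 0xe8, 0xd0, 0xad, 0xf8, 0xe4, 0xa8, 0xf9]
t1 = [0xf8, 0x90, 0xe4, 0x70, 0xa8, 0x65, 0xf9, 0x32]
t2 = [0xa8, 0xf8, 0xf9, 0x90, 0x66, 0xe4, 0xe8, 0x70]
t3 = [0xf8, 0x90, 0x90, 0xa8, 0xa8, 0xe4, 0x90, 0x66]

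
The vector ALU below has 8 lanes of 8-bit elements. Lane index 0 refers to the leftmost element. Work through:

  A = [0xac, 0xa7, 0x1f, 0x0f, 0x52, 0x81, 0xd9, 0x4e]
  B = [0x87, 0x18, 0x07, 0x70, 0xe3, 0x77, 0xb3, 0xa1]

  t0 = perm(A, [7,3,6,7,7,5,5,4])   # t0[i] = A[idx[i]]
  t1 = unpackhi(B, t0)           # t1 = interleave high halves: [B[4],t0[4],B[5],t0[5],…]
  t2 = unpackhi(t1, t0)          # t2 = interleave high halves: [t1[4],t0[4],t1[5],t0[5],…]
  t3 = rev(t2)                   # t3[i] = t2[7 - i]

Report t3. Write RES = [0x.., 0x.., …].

RES = [0x52, 0x52, 0x81, 0xa1, 0x81, 0x81, 0x4e, 0xb3]

  t0: 4e 0f d9 4e 4e 81 81 52
  t1: e3 4e 77 81 b3 81 a1 52
  t2: b3 4e 81 81 a1 81 52 52
  t3: 52 52 81 a1 81 81 4e b3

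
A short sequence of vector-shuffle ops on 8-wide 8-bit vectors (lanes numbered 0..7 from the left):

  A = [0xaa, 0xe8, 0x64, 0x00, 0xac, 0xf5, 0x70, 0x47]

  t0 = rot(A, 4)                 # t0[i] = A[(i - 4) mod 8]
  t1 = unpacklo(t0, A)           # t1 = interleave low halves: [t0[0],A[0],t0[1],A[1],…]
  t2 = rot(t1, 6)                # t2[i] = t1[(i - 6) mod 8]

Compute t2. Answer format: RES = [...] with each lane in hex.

  t0: ac f5 70 47 aa e8 64 00
  t1: ac aa f5 e8 70 64 47 00
  t2: f5 e8 70 64 47 00 ac aa

RES = [0xf5, 0xe8, 0x70, 0x64, 0x47, 0x00, 0xac, 0xaa]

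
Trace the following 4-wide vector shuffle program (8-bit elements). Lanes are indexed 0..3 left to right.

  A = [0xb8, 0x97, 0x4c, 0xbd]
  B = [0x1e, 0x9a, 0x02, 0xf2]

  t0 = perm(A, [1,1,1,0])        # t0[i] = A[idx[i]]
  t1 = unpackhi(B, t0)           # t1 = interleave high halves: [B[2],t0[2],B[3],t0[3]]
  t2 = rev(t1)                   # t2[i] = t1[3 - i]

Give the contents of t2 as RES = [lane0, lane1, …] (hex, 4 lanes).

RES = [0xb8, 0xf2, 0x97, 0x02]

t0 = [0x97, 0x97, 0x97, 0xb8]
t1 = [0x02, 0x97, 0xf2, 0xb8]
t2 = [0xb8, 0xf2, 0x97, 0x02]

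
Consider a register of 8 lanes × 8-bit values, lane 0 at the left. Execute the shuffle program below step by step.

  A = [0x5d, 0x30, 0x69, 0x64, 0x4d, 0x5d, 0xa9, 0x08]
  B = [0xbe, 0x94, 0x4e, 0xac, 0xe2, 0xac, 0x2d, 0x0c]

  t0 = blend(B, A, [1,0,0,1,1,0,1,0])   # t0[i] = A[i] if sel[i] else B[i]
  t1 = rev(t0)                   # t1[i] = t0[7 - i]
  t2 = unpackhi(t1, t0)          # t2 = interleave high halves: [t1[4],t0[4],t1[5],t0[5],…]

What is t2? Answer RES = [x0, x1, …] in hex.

RES = [ 0x64  0x4d  0x4e  0xac  0x94  0xa9  0x5d  0x0c ]

t0 = [0x5d, 0x94, 0x4e, 0x64, 0x4d, 0xac, 0xa9, 0x0c]
t1 = [0x0c, 0xa9, 0xac, 0x4d, 0x64, 0x4e, 0x94, 0x5d]
t2 = [0x64, 0x4d, 0x4e, 0xac, 0x94, 0xa9, 0x5d, 0x0c]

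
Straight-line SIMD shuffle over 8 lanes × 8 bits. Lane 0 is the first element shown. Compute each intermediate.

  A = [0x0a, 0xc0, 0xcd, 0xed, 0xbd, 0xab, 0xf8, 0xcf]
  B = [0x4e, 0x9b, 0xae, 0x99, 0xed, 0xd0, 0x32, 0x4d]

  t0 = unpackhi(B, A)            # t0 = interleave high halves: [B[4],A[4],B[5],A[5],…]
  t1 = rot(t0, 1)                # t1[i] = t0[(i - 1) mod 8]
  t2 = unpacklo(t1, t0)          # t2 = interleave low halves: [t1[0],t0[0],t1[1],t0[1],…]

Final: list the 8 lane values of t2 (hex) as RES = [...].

RES = [0xcf, 0xed, 0xed, 0xbd, 0xbd, 0xd0, 0xd0, 0xab]

→ t0 |ed|bd|d0|ab|32|f8|4d|cf|
→ t1 |cf|ed|bd|d0|ab|32|f8|4d|
→ t2 |cf|ed|ed|bd|bd|d0|d0|ab|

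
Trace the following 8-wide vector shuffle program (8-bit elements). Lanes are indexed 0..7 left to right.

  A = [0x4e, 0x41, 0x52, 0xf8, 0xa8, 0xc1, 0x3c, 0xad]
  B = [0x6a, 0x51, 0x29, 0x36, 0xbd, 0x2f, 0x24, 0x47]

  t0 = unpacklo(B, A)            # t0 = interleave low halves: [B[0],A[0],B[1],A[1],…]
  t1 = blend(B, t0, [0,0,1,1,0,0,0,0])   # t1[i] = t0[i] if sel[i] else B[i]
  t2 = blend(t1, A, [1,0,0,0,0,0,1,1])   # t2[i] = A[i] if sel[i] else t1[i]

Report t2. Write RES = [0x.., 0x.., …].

RES = [0x4e, 0x51, 0x51, 0x41, 0xbd, 0x2f, 0x3c, 0xad]

t0 = [0x6a, 0x4e, 0x51, 0x41, 0x29, 0x52, 0x36, 0xf8]
t1 = [0x6a, 0x51, 0x51, 0x41, 0xbd, 0x2f, 0x24, 0x47]
t2 = [0x4e, 0x51, 0x51, 0x41, 0xbd, 0x2f, 0x3c, 0xad]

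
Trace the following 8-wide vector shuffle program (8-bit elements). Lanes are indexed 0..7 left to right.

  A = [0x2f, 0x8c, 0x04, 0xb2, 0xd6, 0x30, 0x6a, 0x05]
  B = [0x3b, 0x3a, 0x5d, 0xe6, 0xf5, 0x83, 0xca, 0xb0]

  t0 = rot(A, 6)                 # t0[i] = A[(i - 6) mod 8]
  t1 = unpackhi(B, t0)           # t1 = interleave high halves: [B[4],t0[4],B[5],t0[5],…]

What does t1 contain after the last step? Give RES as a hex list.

  t0: 04 b2 d6 30 6a 05 2f 8c
  t1: f5 6a 83 05 ca 2f b0 8c

RES = [0xf5, 0x6a, 0x83, 0x05, 0xca, 0x2f, 0xb0, 0x8c]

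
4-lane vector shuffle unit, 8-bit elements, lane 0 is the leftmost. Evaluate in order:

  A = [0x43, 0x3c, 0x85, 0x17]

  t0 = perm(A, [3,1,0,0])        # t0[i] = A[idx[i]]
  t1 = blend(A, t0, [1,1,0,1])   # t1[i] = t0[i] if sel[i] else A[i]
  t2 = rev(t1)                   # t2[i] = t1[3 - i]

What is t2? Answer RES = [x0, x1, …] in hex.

RES = [ 0x43  0x85  0x3c  0x17 ]

t0 = [0x17, 0x3c, 0x43, 0x43]
t1 = [0x17, 0x3c, 0x85, 0x43]
t2 = [0x43, 0x85, 0x3c, 0x17]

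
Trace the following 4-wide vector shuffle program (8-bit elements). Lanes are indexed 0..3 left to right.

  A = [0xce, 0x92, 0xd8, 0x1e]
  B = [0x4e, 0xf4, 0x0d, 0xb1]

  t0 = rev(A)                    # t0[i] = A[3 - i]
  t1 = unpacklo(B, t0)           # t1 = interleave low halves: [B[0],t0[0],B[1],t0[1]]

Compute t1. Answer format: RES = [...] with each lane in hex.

  t0: 1e d8 92 ce
  t1: 4e 1e f4 d8

RES = [ 0x4e  0x1e  0xf4  0xd8 ]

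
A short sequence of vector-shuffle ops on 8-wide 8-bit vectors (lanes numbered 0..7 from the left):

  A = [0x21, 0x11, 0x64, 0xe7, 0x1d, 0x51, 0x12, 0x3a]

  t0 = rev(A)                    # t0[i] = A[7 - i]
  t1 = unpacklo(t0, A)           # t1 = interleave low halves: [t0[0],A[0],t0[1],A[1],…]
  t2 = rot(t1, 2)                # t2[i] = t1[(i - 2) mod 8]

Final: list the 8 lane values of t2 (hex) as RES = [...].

  t0: 3a 12 51 1d e7 64 11 21
  t1: 3a 21 12 11 51 64 1d e7
  t2: 1d e7 3a 21 12 11 51 64

RES = [ 0x1d  0xe7  0x3a  0x21  0x12  0x11  0x51  0x64 ]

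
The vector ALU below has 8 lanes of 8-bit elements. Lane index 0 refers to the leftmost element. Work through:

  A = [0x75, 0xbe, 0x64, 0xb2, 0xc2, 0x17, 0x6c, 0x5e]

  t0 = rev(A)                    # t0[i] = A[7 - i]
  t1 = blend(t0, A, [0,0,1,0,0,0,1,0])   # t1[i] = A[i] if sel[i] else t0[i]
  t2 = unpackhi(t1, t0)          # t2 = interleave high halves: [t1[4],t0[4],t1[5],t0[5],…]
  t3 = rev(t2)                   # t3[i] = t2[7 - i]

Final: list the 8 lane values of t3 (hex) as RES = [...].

RES = [0x75, 0x75, 0xbe, 0x6c, 0x64, 0x64, 0xb2, 0xb2]

  t0: 5e 6c 17 c2 b2 64 be 75
  t1: 5e 6c 64 c2 b2 64 6c 75
  t2: b2 b2 64 64 6c be 75 75
  t3: 75 75 be 6c 64 64 b2 b2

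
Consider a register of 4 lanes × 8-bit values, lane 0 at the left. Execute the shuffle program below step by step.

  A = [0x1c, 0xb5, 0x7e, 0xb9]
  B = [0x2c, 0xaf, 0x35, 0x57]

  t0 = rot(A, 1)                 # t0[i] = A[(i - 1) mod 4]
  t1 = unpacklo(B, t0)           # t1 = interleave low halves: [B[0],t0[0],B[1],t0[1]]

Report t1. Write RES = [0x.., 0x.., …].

→ t0 |b9|1c|b5|7e|
→ t1 |2c|b9|af|1c|

RES = [0x2c, 0xb9, 0xaf, 0x1c]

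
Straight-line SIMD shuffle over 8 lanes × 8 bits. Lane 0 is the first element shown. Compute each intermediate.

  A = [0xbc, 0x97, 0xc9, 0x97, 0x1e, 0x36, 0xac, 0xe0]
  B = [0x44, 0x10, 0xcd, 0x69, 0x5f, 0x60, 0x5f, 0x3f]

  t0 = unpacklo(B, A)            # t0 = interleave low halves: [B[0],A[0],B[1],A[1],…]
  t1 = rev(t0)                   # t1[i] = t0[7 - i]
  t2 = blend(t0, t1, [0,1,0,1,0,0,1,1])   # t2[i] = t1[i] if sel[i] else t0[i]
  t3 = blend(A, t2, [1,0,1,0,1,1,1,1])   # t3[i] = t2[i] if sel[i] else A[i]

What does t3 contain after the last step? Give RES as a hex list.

t0 = [0x44, 0xbc, 0x10, 0x97, 0xcd, 0xc9, 0x69, 0x97]
t1 = [0x97, 0x69, 0xc9, 0xcd, 0x97, 0x10, 0xbc, 0x44]
t2 = [0x44, 0x69, 0x10, 0xcd, 0xcd, 0xc9, 0xbc, 0x44]
t3 = [0x44, 0x97, 0x10, 0x97, 0xcd, 0xc9, 0xbc, 0x44]

RES = [ 0x44  0x97  0x10  0x97  0xcd  0xc9  0xbc  0x44 ]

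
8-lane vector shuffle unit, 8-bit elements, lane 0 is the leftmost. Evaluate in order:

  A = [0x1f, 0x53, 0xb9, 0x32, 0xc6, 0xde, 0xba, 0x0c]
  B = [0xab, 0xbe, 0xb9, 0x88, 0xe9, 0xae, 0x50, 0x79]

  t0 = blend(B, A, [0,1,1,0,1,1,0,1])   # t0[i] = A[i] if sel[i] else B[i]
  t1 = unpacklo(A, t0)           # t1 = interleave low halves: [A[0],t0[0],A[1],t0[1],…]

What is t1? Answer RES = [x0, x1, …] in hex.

  t0: ab 53 b9 88 c6 de 50 0c
  t1: 1f ab 53 53 b9 b9 32 88

RES = [0x1f, 0xab, 0x53, 0x53, 0xb9, 0xb9, 0x32, 0x88]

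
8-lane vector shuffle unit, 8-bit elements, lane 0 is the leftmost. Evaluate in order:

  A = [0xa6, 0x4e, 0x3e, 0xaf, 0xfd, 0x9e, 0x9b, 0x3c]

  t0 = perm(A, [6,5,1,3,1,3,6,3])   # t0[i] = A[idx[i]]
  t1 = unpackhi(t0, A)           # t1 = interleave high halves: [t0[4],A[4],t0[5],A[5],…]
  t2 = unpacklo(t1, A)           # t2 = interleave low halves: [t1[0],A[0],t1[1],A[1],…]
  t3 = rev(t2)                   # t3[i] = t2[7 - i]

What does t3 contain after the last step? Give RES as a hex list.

RES = [0xaf, 0x9e, 0x3e, 0xaf, 0x4e, 0xfd, 0xa6, 0x4e]

t0 = [0x9b, 0x9e, 0x4e, 0xaf, 0x4e, 0xaf, 0x9b, 0xaf]
t1 = [0x4e, 0xfd, 0xaf, 0x9e, 0x9b, 0x9b, 0xaf, 0x3c]
t2 = [0x4e, 0xa6, 0xfd, 0x4e, 0xaf, 0x3e, 0x9e, 0xaf]
t3 = [0xaf, 0x9e, 0x3e, 0xaf, 0x4e, 0xfd, 0xa6, 0x4e]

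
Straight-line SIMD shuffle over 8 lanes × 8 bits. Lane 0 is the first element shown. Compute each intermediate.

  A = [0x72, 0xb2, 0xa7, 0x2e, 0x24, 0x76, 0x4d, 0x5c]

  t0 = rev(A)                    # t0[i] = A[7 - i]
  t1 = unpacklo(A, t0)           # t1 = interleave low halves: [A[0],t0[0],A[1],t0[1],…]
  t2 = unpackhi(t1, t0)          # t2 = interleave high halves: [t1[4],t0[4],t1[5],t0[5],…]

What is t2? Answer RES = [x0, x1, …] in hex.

RES = [0xa7, 0x2e, 0x76, 0xa7, 0x2e, 0xb2, 0x24, 0x72]

  t0: 5c 4d 76 24 2e a7 b2 72
  t1: 72 5c b2 4d a7 76 2e 24
  t2: a7 2e 76 a7 2e b2 24 72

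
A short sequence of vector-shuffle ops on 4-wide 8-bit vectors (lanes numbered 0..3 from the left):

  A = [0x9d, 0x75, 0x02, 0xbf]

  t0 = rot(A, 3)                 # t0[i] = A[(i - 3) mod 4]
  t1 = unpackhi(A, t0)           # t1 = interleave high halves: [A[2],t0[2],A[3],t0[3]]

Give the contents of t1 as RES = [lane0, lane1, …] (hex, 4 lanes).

RES = [ 0x02  0xbf  0xbf  0x9d ]

  t0: 75 02 bf 9d
  t1: 02 bf bf 9d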